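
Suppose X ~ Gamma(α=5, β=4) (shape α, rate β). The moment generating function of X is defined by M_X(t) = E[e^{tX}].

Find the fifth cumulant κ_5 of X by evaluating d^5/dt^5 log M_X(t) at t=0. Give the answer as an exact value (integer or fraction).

M_X(t) = 1024/(4 - t)^5
K_X(t) = log M_X(t) = -5*log(4 - t) + 10*log(2)
D^5[K](t) = -120/(t^5 - 20*t^4 + 160*t^3 - 640*t^2 + 1280*t - 1024)

κ_5 = D^5[K](0) = 15/128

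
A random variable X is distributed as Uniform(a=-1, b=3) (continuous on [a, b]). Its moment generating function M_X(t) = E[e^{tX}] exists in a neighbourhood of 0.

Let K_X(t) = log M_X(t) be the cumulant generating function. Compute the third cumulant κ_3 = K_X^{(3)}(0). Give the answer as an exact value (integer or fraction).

κ_3 = K^(3)(0) = 0

M_X(t) = (e^(3*t) - e^(-t))/(4*t)
K_X(t) = log M_X(t) = -log(t) + log(e^(3*t) - e^(-t)) - 2*log(2)
K^(3)(t) = (64*t^3*e^(8*t) + 64*t^3*e^(4*t) - 2*e^(12*t) + 6*e^(8*t) - 6*e^(4*t) + 2)/(t^3*e^(12*t) - 3*t^3*e^(8*t) + 3*t^3*e^(4*t) - t^3)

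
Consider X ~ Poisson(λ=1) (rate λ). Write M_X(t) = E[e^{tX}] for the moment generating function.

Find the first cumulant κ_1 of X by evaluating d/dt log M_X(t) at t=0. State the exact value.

M_X(t) = e^(e^(t) - 1)
K_X(t) = log M_X(t) = e^(t) - 1
dK/dt = e^(t)

κ_1 = dK/dt |_{t=0} = 1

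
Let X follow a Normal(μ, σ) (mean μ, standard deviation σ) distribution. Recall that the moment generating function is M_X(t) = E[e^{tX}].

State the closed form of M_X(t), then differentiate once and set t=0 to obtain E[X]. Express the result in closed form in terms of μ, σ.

E[X] = D[M](0) = μ

M_X(t) = e^(μ*t + σ^2*t^2/2)
D[M](t) = μ*e^(μ*t)*e^(σ^2*t^2/2) + σ^2*t*e^(μ*t)*e^(σ^2*t^2/2)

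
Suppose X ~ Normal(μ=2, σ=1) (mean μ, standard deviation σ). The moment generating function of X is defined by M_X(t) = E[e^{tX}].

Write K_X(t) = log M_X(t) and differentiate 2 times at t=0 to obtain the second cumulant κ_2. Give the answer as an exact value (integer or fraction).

M_X(t) = e^(t^2/2 + 2*t)
K_X(t) = log M_X(t) = t^2/2 + 2*t
K^(2)(t) = 1

κ_2 = K^(2)(0) = 1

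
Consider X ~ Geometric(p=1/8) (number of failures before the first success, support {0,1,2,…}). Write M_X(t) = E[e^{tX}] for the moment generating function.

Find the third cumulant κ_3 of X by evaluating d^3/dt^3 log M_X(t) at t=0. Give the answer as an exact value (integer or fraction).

κ_3 = K′′′(0) = 840

M_X(t) = 1/(8*(1 - 7*e^(t)/8))
K_X(t) = log M_X(t) = -log(1 - 7*e^(t)/8) - 3*log(2)
K′(t) = -7*e^(t)/(7*e^(t) - 8)
K′′(t) = 56*e^(t)/(49*e^(2*t) - 112*e^(t) + 64)
K′′′(t) = (-392*e^(2*t) - 448*e^(t))/(343*e^(3*t) - 1176*e^(2*t) + 1344*e^(t) - 512)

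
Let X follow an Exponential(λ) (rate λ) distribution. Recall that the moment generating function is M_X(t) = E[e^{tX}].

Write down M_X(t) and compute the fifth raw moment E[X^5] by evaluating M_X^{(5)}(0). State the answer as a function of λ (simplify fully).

E[X^5] = d^5M/dt^5 |_{t=0} = 120/λ^5

M_X(t) = λ/(λ - t)
dM/dt = λ/(λ^2 - 2*λ*t + t^2)
d^2M/dt^2 = -2*λ/(-λ^3 + 3*λ^2*t - 3*λ*t^2 + t^3)
d^3M/dt^3 = 6*λ/(λ^4 - 4*λ^3*t + 6*λ^2*t^2 - 4*λ*t^3 + t^4)
d^4M/dt^4 = -24*λ/(-λ^5 + 5*λ^4*t - 10*λ^3*t^2 + 10*λ^2*t^3 - 5*λ*t^4 + t^5)
d^5M/dt^5 = 120*λ/(λ^6 - 6*λ^5*t + 15*λ^4*t^2 - 20*λ^3*t^3 + 15*λ^2*t^4 - 6*λ*t^5 + t^6)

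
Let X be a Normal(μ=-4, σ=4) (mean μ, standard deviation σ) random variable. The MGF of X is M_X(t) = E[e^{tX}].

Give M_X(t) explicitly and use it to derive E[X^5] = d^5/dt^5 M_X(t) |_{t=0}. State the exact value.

E[X^5] = M′′′′′(0) = -26624

M_X(t) = e^(8*t^2 - 4*t)
M′(t) = 16*t*e^(-4*t)*e^(8*t^2) - 4*e^(-4*t)*e^(8*t^2)
M′′(t) = (256*t^2*e^(8*t^2) - 128*t*e^(8*t^2) + 32*e^(8*t^2))*e^(-4*t)
M′′′(t) = (4096*t^3*e^(8*t^2) - 3072*t^2*e^(8*t^2) + 1536*t*e^(8*t^2) - 256*e^(8*t^2))*e^(-4*t)
M′′′′(t) = (65536*t^4*e^(8*t^2) - 65536*t^3*e^(8*t^2) + 49152*t^2*e^(8*t^2) - 16384*t*e^(8*t^2) + 2560*e^(8*t^2))*e^(-4*t)
M′′′′′(t) = (1048576*t^5*e^(8*t^2) - 1310720*t^4*e^(8*t^2) + 1310720*t^3*e^(8*t^2) - 655360*t^2*e^(8*t^2) + 204800*t*e^(8*t^2) - 26624*e^(8*t^2))*e^(-4*t)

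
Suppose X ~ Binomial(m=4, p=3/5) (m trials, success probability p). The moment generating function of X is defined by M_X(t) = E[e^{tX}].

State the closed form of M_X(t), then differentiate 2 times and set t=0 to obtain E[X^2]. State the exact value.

M_X(t) = (3*e^(t)/5 + 2/5)^4
dM/dt = 324*e^(4*t)/625 + 648*e^(3*t)/625 + 432*e^(2*t)/625 + 96*e^(t)/625
d^2M/dt^2 = 1296*e^(4*t)/625 + 1944*e^(3*t)/625 + 864*e^(2*t)/625 + 96*e^(t)/625

E[X^2] = d^2M/dt^2 |_{t=0} = 168/25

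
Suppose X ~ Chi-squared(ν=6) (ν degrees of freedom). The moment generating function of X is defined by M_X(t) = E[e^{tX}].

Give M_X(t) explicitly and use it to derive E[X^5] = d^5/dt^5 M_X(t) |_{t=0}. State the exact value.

M_X(t) = (1 - 2*t)^(-3)
M′(t) = 6/(16*t^4 - 32*t^3 + 24*t^2 - 8*t + 1)
M′′(t) = -48/(32*t^5 - 80*t^4 + 80*t^3 - 40*t^2 + 10*t - 1)
M′′′(t) = 480/(64*t^6 - 192*t^5 + 240*t^4 - 160*t^3 + 60*t^2 - 12*t + 1)
M′′′′(t) = -5760/(128*t^7 - 448*t^6 + 672*t^5 - 560*t^4 + 280*t^3 - 84*t^2 + 14*t - 1)
M′′′′′(t) = 80640/(256*t^8 - 1024*t^7 + 1792*t^6 - 1792*t^5 + 1120*t^4 - 448*t^3 + 112*t^2 - 16*t + 1)

E[X^5] = M′′′′′(0) = 80640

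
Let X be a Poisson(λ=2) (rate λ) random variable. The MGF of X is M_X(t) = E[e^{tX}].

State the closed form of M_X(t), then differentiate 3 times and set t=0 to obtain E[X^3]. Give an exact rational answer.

M_X(t) = e^(2*e^(t) - 2)
dM/dt = 2*e^(-2)*e^(t)*e^(2*e^(t))
d^2M/dt^2 = (4*e^(2*t)*e^(2*e^(t)) + 2*e^(t)*e^(2*e^(t)))*e^(-2)
d^3M/dt^3 = (8*e^(3*t)*e^(2*e^(t)) + 12*e^(2*t)*e^(2*e^(t)) + 2*e^(t)*e^(2*e^(t)))*e^(-2)

E[X^3] = d^3M/dt^3 |_{t=0} = 22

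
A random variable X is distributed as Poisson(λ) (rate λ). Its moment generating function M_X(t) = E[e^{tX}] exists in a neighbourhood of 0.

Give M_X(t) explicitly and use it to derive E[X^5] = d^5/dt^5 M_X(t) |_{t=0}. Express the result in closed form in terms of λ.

E[X^5] = d^5M/dt^5 |_{t=0} = λ*(λ^4 + 10*λ^3 + 25*λ^2 + 15*λ + 1)

M_X(t) = e^(λ*(e^(t) - 1))
dM/dt = λ*e^(-λ)*e^(t)*e^(λ*e^(t))
d^2M/dt^2 = (λ^2*e^(2*t)*e^(λ*e^(t)) + λ*e^(t)*e^(λ*e^(t)))*e^(-λ)
d^3M/dt^3 = (λ^3*e^(3*t)*e^(λ*e^(t)) + 3*λ^2*e^(2*t)*e^(λ*e^(t)) + λ*e^(t)*e^(λ*e^(t)))*e^(-λ)
d^4M/dt^4 = (λ^4*e^(4*t)*e^(λ*e^(t)) + 6*λ^3*e^(3*t)*e^(λ*e^(t)) + 7*λ^2*e^(2*t)*e^(λ*e^(t)) + λ*e^(t)*e^(λ*e^(t)))*e^(-λ)
d^5M/dt^5 = (λ^5*e^(5*t)*e^(λ*e^(t)) + 10*λ^4*e^(4*t)*e^(λ*e^(t)) + 25*λ^3*e^(3*t)*e^(λ*e^(t)) + 15*λ^2*e^(2*t)*e^(λ*e^(t)) + λ*e^(t)*e^(λ*e^(t)))*e^(-λ)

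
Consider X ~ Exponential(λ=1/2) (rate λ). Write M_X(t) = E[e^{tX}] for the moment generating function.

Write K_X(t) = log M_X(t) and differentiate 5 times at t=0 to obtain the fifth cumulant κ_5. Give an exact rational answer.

κ_5 = D^5[K](0) = 768

M_X(t) = 1/(2*(1/2 - t))
K_X(t) = log M_X(t) = -log(1/2 - t) - log(2)
D^5[K](t) = -768/(32*t^5 - 80*t^4 + 80*t^3 - 40*t^2 + 10*t - 1)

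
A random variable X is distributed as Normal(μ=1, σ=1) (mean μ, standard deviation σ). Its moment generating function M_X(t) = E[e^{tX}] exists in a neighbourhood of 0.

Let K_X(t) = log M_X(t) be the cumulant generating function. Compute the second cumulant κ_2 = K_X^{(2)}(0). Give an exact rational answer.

κ_2 = K^(2)(0) = 1

M_X(t) = e^(t^2/2 + t)
K_X(t) = log M_X(t) = t^2/2 + t
K^(2)(t) = 1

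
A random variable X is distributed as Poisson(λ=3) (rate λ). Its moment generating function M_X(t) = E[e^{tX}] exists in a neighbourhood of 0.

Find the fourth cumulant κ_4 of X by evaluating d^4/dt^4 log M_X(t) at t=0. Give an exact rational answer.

M_X(t) = e^(3*e^(t) - 3)
K_X(t) = log M_X(t) = 3*e^(t) - 3
K^(4)(t) = 3*e^(t)

κ_4 = K^(4)(0) = 3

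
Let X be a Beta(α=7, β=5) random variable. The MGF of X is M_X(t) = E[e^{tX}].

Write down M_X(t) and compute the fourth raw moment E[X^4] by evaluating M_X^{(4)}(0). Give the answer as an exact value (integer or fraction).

M_X(t) = ₁F₁(7; 12; t)
D^4[M](t) = 2*₁F₁(11; 16; t)/13

E[X^4] = D^4[M](0) = 2/13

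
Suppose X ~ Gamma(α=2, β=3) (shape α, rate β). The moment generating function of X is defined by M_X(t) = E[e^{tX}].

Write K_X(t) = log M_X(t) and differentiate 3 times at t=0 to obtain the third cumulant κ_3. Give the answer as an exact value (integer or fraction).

M_X(t) = 9/(3 - t)^2
K_X(t) = log M_X(t) = -2*log(3 - t) + 2*log(3)
D^3[K](t) = -4/(t^3 - 9*t^2 + 27*t - 27)

κ_3 = D^3[K](0) = 4/27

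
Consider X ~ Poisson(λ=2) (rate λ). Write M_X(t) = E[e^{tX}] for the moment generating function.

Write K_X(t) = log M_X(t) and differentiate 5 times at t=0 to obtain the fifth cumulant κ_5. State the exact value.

M_X(t) = e^(2*e^(t) - 2)
K_X(t) = log M_X(t) = 2*e^(t) - 2
D^5[K](t) = 2*e^(t)

κ_5 = D^5[K](0) = 2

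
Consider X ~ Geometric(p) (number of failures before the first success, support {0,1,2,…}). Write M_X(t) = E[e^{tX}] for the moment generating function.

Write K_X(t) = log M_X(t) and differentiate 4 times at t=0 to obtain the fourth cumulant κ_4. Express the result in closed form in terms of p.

κ_4 = K′′′′(0) = (-p^3 + 7*p^2 - 12*p + 6)/p^4

M_X(t) = p/(-(1 - p)*e^(t) + 1)
K_X(t) = log M_X(t) = log(p) - log(-(1 - p)*e^(t) + 1)
K′(t) = (-p*e^(t) + e^(t))/(p*e^(t) - e^(t) + 1)
K′′(t) = (-p*e^(t) + e^(t))/(p^2*e^(2*t) - 2*p*e^(2*t) + 2*p*e^(t) + e^(2*t) - 2*e^(t) + 1)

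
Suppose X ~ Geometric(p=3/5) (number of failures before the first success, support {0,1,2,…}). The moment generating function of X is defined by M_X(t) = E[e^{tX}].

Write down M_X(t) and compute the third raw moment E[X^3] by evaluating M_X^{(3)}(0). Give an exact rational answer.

M_X(t) = 3/(5*(1 - 2*e^(t)/5))
dM/dt = 6*e^(t)/(4*e^(2*t) - 20*e^(t) + 25)
d^2M/dt^2 = (-12*e^(2*t) - 30*e^(t))/(8*e^(3*t) - 60*e^(2*t) + 150*e^(t) - 125)
d^3M/dt^3 = (24*e^(3*t) + 240*e^(2*t) + 150*e^(t))/(16*e^(4*t) - 160*e^(3*t) + 600*e^(2*t) - 1000*e^(t) + 625)

E[X^3] = d^3M/dt^3 |_{t=0} = 46/9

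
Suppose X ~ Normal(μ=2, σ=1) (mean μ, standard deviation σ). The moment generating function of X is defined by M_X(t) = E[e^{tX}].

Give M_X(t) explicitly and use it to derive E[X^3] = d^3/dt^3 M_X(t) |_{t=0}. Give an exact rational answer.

M_X(t) = e^(t^2/2 + 2*t)
M^(3)(t) = t^3*e^(2*t)*e^(t^2/2) + 6*t^2*e^(2*t)*e^(t^2/2) + 15*t*e^(2*t)*e^(t^2/2) + 14*e^(2*t)*e^(t^2/2)

E[X^3] = M^(3)(0) = 14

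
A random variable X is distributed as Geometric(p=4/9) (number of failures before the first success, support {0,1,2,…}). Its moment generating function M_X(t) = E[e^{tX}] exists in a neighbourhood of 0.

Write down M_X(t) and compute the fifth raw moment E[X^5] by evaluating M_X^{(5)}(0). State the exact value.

M_X(t) = 4/(9*(1 - 5*e^(t)/9))

E[X^5] = M^(5)(0) = 165535/128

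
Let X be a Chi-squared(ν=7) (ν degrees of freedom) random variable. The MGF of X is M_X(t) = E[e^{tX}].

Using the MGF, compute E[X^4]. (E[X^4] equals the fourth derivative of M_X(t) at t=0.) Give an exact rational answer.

M_X(t) = (1 - 2*t)^(-7/2)
dM/dt = 7/(16*t^4*√(1 - 2*t) - 32*t^3*√(1 - 2*t) + 24*t^2*√(1 - 2*t) - 8*t*√(1 - 2*t) + √(1 - 2*t))
d^2M/dt^2 = -63/(32*t^5*√(1 - 2*t) - 80*t^4*√(1 - 2*t) + 80*t^3*√(1 - 2*t) - 40*t^2*√(1 - 2*t) + 10*t*√(1 - 2*t) - √(1 - 2*t))
d^3M/dt^3 = 693/(64*t^6*√(1 - 2*t) - 192*t^5*√(1 - 2*t) + 240*t^4*√(1 - 2*t) - 160*t^3*√(1 - 2*t) + 60*t^2*√(1 - 2*t) - 12*t*√(1 - 2*t) + √(1 - 2*t))

E[X^4] = d^4M/dt^4 |_{t=0} = 9009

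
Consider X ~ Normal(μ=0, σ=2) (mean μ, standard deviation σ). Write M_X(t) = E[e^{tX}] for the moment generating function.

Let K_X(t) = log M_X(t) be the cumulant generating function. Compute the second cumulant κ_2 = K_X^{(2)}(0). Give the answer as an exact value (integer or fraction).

κ_2 = D^2[K](0) = 4

M_X(t) = e^(2*t^2)
K_X(t) = log M_X(t) = 2*t^2
D^2[K](t) = 4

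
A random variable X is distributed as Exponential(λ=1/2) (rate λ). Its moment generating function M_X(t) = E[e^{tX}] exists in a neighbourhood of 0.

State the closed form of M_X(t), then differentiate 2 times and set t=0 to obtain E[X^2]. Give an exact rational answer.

E[X^2] = M^(2)(0) = 8

M_X(t) = 1/(2*(1/2 - t))
M^(2)(t) = -8/(8*t^3 - 12*t^2 + 6*t - 1)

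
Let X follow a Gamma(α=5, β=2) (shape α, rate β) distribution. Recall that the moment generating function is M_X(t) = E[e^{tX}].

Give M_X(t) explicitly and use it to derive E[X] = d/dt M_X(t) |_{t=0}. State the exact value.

M_X(t) = 32/(2 - t)^5
D[M](t) = 160/(t^6 - 12*t^5 + 60*t^4 - 160*t^3 + 240*t^2 - 192*t + 64)

E[X] = D[M](0) = 5/2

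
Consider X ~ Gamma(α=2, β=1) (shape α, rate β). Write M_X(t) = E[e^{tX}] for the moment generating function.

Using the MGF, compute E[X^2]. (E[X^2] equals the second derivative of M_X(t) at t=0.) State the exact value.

E[X^2] = D^2[M](0) = 6

M_X(t) = (1 - t)^(-2)
D^2[M](t) = 6/(t^4 - 4*t^3 + 6*t^2 - 4*t + 1)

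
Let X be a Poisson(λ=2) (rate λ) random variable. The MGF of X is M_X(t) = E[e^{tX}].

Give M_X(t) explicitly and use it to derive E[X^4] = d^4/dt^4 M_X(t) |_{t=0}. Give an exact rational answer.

M_X(t) = e^(2*e^(t) - 2)
D^4[M](t) = (16*e^(4*t)*e^(2*e^(t)) + 48*e^(3*t)*e^(2*e^(t)) + 28*e^(2*t)*e^(2*e^(t)) + 2*e^(t)*e^(2*e^(t)))*e^(-2)

E[X^4] = D^4[M](0) = 94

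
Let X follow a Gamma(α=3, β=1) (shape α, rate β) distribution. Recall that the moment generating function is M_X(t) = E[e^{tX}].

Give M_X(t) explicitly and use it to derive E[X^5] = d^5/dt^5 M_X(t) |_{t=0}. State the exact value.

E[X^5] = D^5[M](0) = 2520

M_X(t) = (1 - t)^(-3)
D^5[M](t) = 2520/(t^8 - 8*t^7 + 28*t^6 - 56*t^5 + 70*t^4 - 56*t^3 + 28*t^2 - 8*t + 1)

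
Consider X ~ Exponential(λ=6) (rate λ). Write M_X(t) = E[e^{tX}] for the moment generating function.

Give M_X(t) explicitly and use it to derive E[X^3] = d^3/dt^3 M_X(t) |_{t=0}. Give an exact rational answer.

M_X(t) = 6/(6 - t)
M′(t) = 6/(t^2 - 12*t + 36)
M′′(t) = -12/(t^3 - 18*t^2 + 108*t - 216)
M′′′(t) = 36/(t^4 - 24*t^3 + 216*t^2 - 864*t + 1296)

E[X^3] = M′′′(0) = 1/36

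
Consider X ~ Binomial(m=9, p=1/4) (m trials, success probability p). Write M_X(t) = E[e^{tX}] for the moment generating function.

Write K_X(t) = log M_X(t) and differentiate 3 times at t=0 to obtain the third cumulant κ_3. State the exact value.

κ_3 = d^3K/dt^3 |_{t=0} = 27/32

M_X(t) = (e^(t)/4 + 3/4)^9
K_X(t) = log M_X(t) = 9*log(e^(t)/4 + 3/4)
dK/dt = 9*e^(t)/(e^(t) + 3)
d^2K/dt^2 = 27*e^(t)/(e^(2*t) + 6*e^(t) + 9)
d^3K/dt^3 = (-27*e^(2*t) + 81*e^(t))/(e^(3*t) + 9*e^(2*t) + 27*e^(t) + 27)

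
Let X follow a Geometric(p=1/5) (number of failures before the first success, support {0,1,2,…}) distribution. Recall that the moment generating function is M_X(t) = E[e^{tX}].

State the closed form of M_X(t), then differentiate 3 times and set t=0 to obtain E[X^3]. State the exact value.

E[X^3] = D^3[M](0) = 484

M_X(t) = 1/(5*(1 - 4*e^(t)/5))
D^3[M](t) = (64*e^(3*t) + 320*e^(2*t) + 100*e^(t))/(256*e^(4*t) - 1280*e^(3*t) + 2400*e^(2*t) - 2000*e^(t) + 625)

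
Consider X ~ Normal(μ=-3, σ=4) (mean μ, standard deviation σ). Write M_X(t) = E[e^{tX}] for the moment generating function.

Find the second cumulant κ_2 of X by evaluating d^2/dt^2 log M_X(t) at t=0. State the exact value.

κ_2 = K′′(0) = 16

M_X(t) = e^(8*t^2 - 3*t)
K_X(t) = log M_X(t) = 8*t^2 - 3*t
K′(t) = 16*t - 3
K′′(t) = 16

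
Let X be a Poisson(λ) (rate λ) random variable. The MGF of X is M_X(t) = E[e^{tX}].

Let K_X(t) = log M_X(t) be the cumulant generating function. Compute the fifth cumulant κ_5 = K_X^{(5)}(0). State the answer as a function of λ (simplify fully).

κ_5 = K^(5)(0) = λ

M_X(t) = e^(λ*(e^(t) - 1))
K_X(t) = log M_X(t) = λ*(e^(t) - 1)
K^(5)(t) = λ*e^(t)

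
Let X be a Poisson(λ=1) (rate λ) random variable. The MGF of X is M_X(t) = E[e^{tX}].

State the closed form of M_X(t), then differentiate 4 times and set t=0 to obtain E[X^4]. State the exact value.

E[X^4] = M′′′′(0) = 15

M_X(t) = e^(e^(t) - 1)
M′(t) = e^(-1)*e^(t)*e^(e^(t))
M′′(t) = (e^(2*t)*e^(e^(t)) + e^(t)*e^(e^(t)))*e^(-1)
M′′′(t) = (e^(3*t)*e^(e^(t)) + 3*e^(2*t)*e^(e^(t)) + e^(t)*e^(e^(t)))*e^(-1)
M′′′′(t) = (e^(4*t)*e^(e^(t)) + 6*e^(3*t)*e^(e^(t)) + 7*e^(2*t)*e^(e^(t)) + e^(t)*e^(e^(t)))*e^(-1)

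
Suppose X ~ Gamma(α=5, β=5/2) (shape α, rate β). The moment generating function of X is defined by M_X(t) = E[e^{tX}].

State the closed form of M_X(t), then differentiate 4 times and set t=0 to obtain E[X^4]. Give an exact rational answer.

E[X^4] = d^4M/dt^4 |_{t=0} = 5376/125

M_X(t) = 3125/(32*(5/2 - t)^5)
dM/dt = 31250/(64*t^6 - 960*t^5 + 6000*t^4 - 20000*t^3 + 37500*t^2 - 37500*t + 15625)
d^2M/dt^2 = -375000/(128*t^7 - 2240*t^6 + 16800*t^5 - 70000*t^4 + 175000*t^3 - 262500*t^2 + 218750*t - 78125)
d^3M/dt^3 = 5250000/(256*t^8 - 5120*t^7 + 44800*t^6 - 224000*t^5 + 700000*t^4 - 1400000*t^3 + 1750000*t^2 - 1250000*t + 390625)
d^4M/dt^4 = -84000000/(512*t^9 - 11520*t^8 + 115200*t^7 - 672000*t^6 + 2520000*t^5 - 6300000*t^4 + 10500000*t^3 - 11250000*t^2 + 7031250*t - 1953125)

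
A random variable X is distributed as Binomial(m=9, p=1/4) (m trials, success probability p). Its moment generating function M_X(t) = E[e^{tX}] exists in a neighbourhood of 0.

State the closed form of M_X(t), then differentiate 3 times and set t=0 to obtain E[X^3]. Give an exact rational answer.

M_X(t) = (e^(t)/4 + 3/4)^9

E[X^3] = M^(3)(0) = 189/8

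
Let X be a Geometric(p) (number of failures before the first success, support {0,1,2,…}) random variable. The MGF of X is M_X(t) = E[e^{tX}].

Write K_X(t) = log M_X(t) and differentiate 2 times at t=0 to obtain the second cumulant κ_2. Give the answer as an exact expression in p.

κ_2 = d^2K/dt^2 |_{t=0} = (1 - p)/p^2

M_X(t) = p/(-(1 - p)*e^(t) + 1)
K_X(t) = log M_X(t) = log(p) - log(-(1 - p)*e^(t) + 1)
dK/dt = (-p*e^(t) + e^(t))/(p*e^(t) - e^(t) + 1)
d^2K/dt^2 = (-p*e^(t) + e^(t))/(p^2*e^(2*t) - 2*p*e^(2*t) + 2*p*e^(t) + e^(2*t) - 2*e^(t) + 1)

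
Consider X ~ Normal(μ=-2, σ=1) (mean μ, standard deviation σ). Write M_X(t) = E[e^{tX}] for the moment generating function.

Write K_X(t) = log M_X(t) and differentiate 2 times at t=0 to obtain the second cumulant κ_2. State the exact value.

κ_2 = K′′(0) = 1

M_X(t) = e^(t^2/2 - 2*t)
K_X(t) = log M_X(t) = t^2/2 - 2*t
K′(t) = t - 2
K′′(t) = 1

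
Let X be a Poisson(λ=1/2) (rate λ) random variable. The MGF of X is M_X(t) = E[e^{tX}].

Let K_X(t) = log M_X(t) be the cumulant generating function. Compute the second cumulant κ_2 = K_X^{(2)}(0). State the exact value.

M_X(t) = e^(e^(t)/2 - 1/2)
K_X(t) = log M_X(t) = e^(t)/2 - 1/2
D^2[K](t) = e^(t)/2

κ_2 = D^2[K](0) = 1/2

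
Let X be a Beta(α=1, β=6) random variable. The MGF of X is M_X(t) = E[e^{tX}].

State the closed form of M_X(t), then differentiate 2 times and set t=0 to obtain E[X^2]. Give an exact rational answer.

E[X^2] = d^2M/dt^2 |_{t=0} = 1/28

M_X(t) = ₁F₁(1; 7; t)
dM/dt = ₁F₁(2; 8; t)/7
d^2M/dt^2 = ₁F₁(3; 9; t)/28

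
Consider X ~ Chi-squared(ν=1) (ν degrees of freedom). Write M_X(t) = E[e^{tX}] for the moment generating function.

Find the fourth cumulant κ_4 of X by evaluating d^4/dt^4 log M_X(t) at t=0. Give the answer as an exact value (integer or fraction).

κ_4 = K′′′′(0) = 48

M_X(t) = 1/√(1 - 2*t)
K_X(t) = log M_X(t) = -log(1 - 2*t)/2
K′(t) = -1/(2*t - 1)
K′′(t) = 2/(4*t^2 - 4*t + 1)
K′′′(t) = -8/(8*t^3 - 12*t^2 + 6*t - 1)
K′′′′(t) = 48/(16*t^4 - 32*t^3 + 24*t^2 - 8*t + 1)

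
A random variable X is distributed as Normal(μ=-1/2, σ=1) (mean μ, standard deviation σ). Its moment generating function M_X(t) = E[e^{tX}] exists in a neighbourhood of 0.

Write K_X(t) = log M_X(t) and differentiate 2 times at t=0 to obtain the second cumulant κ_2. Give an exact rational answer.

κ_2 = K^(2)(0) = 1

M_X(t) = e^(t^2/2 - t/2)
K_X(t) = log M_X(t) = t^2/2 - t/2
K^(2)(t) = 1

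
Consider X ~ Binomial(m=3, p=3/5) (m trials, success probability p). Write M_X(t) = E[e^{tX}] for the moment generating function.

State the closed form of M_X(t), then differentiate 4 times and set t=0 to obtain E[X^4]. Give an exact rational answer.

M_X(t) = (3*e^(t)/5 + 2/5)^3
D^4[M](t) = 2187*e^(3*t)/125 + 864*e^(2*t)/125 + 36*e^(t)/125

E[X^4] = D^4[M](0) = 3087/125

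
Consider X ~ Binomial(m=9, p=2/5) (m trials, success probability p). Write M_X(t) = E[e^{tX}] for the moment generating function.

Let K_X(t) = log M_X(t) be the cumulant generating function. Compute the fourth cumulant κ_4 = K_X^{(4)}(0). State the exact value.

κ_4 = K^(4)(0) = -594/625

M_X(t) = (2*e^(t)/5 + 3/5)^9
K_X(t) = log M_X(t) = 9*log(2*e^(t)/5 + 3/5)
K^(4)(t) = (216*e^(3*t) - 1296*e^(2*t) + 486*e^(t))/(16*e^(4*t) + 96*e^(3*t) + 216*e^(2*t) + 216*e^(t) + 81)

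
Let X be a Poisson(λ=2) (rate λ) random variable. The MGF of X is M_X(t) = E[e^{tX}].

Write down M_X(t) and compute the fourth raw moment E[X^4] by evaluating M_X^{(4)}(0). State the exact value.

M_X(t) = e^(2*e^(t) - 2)
M′(t) = 2*e^(-2)*e^(t)*e^(2*e^(t))
M′′(t) = (4*e^(2*t)*e^(2*e^(t)) + 2*e^(t)*e^(2*e^(t)))*e^(-2)
M′′′(t) = (8*e^(3*t)*e^(2*e^(t)) + 12*e^(2*t)*e^(2*e^(t)) + 2*e^(t)*e^(2*e^(t)))*e^(-2)
M′′′′(t) = (16*e^(4*t)*e^(2*e^(t)) + 48*e^(3*t)*e^(2*e^(t)) + 28*e^(2*t)*e^(2*e^(t)) + 2*e^(t)*e^(2*e^(t)))*e^(-2)

E[X^4] = M′′′′(0) = 94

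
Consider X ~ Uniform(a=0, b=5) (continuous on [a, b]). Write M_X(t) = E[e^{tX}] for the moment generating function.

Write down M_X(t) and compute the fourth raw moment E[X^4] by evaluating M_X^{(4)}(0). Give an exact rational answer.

M_X(t) = (e^(5*t) - 1)/(5*t)
D^4[M](t) = (625*t^4*e^(5*t) - 500*t^3*e^(5*t) + 300*t^2*e^(5*t) - 120*t*e^(5*t) + 24*e^(5*t) - 24)/(5*t^5)

E[X^4] = D^4[M](0) = 125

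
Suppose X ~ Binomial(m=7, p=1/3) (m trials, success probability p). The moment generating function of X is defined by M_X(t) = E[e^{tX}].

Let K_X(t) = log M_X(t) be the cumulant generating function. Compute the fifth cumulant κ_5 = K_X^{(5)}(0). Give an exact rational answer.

κ_5 = d^5K/dt^5 |_{t=0} = -70/81

M_X(t) = (e^(t)/3 + 2/3)^7
K_X(t) = log M_X(t) = 7*log(e^(t)/3 + 2/3)
dK/dt = 7*e^(t)/(e^(t) + 2)
d^2K/dt^2 = 14*e^(t)/(e^(2*t) + 4*e^(t) + 4)
d^3K/dt^3 = (-14*e^(2*t) + 28*e^(t))/(e^(3*t) + 6*e^(2*t) + 12*e^(t) + 8)
d^4K/dt^4 = (14*e^(3*t) - 112*e^(2*t) + 56*e^(t))/(e^(4*t) + 8*e^(3*t) + 24*e^(2*t) + 32*e^(t) + 16)
d^5K/dt^5 = (-14*e^(4*t) + 308*e^(3*t) - 616*e^(2*t) + 112*e^(t))/(e^(5*t) + 10*e^(4*t) + 40*e^(3*t) + 80*e^(2*t) + 80*e^(t) + 32)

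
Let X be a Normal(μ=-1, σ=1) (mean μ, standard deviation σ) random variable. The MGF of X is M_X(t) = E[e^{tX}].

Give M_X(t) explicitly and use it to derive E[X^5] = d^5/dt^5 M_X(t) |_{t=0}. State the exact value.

E[X^5] = D^5[M](0) = -26

M_X(t) = e^(t^2/2 - t)
D^5[M](t) = (t^5*e^(t^2/2) - 5*t^4*e^(t^2/2) + 20*t^3*e^(t^2/2) - 40*t^2*e^(t^2/2) + 50*t*e^(t^2/2) - 26*e^(t^2/2))*e^(-t)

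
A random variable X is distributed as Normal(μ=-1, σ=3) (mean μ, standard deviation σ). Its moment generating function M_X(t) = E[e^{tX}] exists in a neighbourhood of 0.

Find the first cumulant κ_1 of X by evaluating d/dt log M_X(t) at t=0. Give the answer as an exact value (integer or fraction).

κ_1 = dK/dt |_{t=0} = -1

M_X(t) = e^(9*t^2/2 - t)
K_X(t) = log M_X(t) = 9*t^2/2 - t
dK/dt = 9*t - 1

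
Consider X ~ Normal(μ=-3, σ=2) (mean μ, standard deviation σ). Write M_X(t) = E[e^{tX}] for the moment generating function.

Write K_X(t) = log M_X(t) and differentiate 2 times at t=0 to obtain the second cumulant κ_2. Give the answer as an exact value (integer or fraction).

κ_2 = D^2[K](0) = 4

M_X(t) = e^(2*t^2 - 3*t)
K_X(t) = log M_X(t) = 2*t^2 - 3*t
D^2[K](t) = 4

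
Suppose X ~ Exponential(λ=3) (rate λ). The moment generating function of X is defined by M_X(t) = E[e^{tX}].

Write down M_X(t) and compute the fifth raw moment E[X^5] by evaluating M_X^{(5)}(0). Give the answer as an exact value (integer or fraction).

M_X(t) = 3/(3 - t)
D^5[M](t) = 360/(t^6 - 18*t^5 + 135*t^4 - 540*t^3 + 1215*t^2 - 1458*t + 729)

E[X^5] = D^5[M](0) = 40/81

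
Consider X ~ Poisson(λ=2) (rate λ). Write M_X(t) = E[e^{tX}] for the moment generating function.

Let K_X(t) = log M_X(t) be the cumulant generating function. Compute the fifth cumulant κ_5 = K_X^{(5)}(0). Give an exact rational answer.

M_X(t) = e^(2*e^(t) - 2)
K_X(t) = log M_X(t) = 2*e^(t) - 2
dK/dt = 2*e^(t)
d^2K/dt^2 = 2*e^(t)
d^3K/dt^3 = 2*e^(t)
d^4K/dt^4 = 2*e^(t)
d^5K/dt^5 = 2*e^(t)

κ_5 = d^5K/dt^5 |_{t=0} = 2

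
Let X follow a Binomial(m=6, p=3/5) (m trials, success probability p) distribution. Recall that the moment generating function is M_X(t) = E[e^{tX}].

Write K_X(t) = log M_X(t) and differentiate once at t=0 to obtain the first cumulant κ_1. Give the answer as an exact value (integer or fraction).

κ_1 = K′(0) = 18/5

M_X(t) = (3*e^(t)/5 + 2/5)^6
K_X(t) = log M_X(t) = 6*log(3*e^(t)/5 + 2/5)
K′(t) = 18*e^(t)/(3*e^(t) + 2)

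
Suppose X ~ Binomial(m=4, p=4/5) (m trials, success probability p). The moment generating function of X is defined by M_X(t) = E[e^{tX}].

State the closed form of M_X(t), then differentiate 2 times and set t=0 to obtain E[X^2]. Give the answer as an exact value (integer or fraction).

M_X(t) = (4*e^(t)/5 + 1/5)^4
M′(t) = 1024*e^(4*t)/625 + 768*e^(3*t)/625 + 192*e^(2*t)/625 + 16*e^(t)/625
M′′(t) = 4096*e^(4*t)/625 + 2304*e^(3*t)/625 + 384*e^(2*t)/625 + 16*e^(t)/625

E[X^2] = M′′(0) = 272/25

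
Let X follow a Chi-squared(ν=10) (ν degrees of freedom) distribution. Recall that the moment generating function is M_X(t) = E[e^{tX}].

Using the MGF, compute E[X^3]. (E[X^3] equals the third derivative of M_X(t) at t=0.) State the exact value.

M_X(t) = (1 - 2*t)^(-5)
dM/dt = 10/(64*t^6 - 192*t^5 + 240*t^4 - 160*t^3 + 60*t^2 - 12*t + 1)
d^2M/dt^2 = -120/(128*t^7 - 448*t^6 + 672*t^5 - 560*t^4 + 280*t^3 - 84*t^2 + 14*t - 1)
d^3M/dt^3 = 1680/(256*t^8 - 1024*t^7 + 1792*t^6 - 1792*t^5 + 1120*t^4 - 448*t^3 + 112*t^2 - 16*t + 1)

E[X^3] = d^3M/dt^3 |_{t=0} = 1680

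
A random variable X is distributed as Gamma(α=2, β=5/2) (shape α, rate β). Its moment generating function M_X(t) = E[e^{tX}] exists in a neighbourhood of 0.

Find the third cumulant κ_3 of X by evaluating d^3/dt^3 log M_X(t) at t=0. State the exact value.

M_X(t) = 25/(4*(5/2 - t)^2)
K_X(t) = log M_X(t) = -2*log(5/2 - t) - 2*log(2) + 2*log(5)
K^(3)(t) = -32/(8*t^3 - 60*t^2 + 150*t - 125)

κ_3 = K^(3)(0) = 32/125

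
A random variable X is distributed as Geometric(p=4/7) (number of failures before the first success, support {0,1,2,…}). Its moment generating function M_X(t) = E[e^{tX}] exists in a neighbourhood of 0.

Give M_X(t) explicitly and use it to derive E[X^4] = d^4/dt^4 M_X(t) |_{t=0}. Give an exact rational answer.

M_X(t) = 4/(7*(1 - 3*e^(t)/7))
dM/dt = 12*e^(t)/(9*e^(2*t) - 42*e^(t) + 49)
d^2M/dt^2 = (-36*e^(2*t) - 84*e^(t))/(27*e^(3*t) - 189*e^(2*t) + 441*e^(t) - 343)
d^3M/dt^3 = (108*e^(3*t) + 1008*e^(2*t) + 588*e^(t))/(81*e^(4*t) - 756*e^(3*t) + 2646*e^(2*t) - 4116*e^(t) + 2401)
d^4M/dt^4 = (-324*e^(4*t) - 8316*e^(3*t) - 19404*e^(2*t) - 4116*e^(t))/(243*e^(5*t) - 2835*e^(4*t) + 13230*e^(3*t) - 30870*e^(2*t) + 36015*e^(t) - 16807)

E[X^4] = d^4M/dt^4 |_{t=0} = 1005/32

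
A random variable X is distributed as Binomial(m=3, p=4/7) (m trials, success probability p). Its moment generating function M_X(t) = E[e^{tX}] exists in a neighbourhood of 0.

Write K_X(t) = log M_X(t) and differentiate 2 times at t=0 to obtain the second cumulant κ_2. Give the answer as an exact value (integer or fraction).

M_X(t) = (4*e^(t)/7 + 3/7)^3
K_X(t) = log M_X(t) = 3*log(4*e^(t)/7 + 3/7)
K^(2)(t) = 36*e^(t)/(16*e^(2*t) + 24*e^(t) + 9)

κ_2 = K^(2)(0) = 36/49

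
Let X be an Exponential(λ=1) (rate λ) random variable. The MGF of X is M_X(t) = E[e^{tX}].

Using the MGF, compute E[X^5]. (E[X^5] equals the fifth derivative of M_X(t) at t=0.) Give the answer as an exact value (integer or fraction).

M_X(t) = 1/(1 - t)
D^5[M](t) = 120/(t^6 - 6*t^5 + 15*t^4 - 20*t^3 + 15*t^2 - 6*t + 1)

E[X^5] = D^5[M](0) = 120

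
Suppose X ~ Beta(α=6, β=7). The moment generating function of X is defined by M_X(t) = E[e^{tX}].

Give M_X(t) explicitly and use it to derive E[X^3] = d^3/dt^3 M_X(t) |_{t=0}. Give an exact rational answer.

M_X(t) = ₁F₁(6; 13; t)
M′(t) = 6*₁F₁(7; 14; t)/13
M′′(t) = 3*₁F₁(8; 15; t)/13
M′′′(t) = 8*₁F₁(9; 16; t)/65

E[X^3] = M′′′(0) = 8/65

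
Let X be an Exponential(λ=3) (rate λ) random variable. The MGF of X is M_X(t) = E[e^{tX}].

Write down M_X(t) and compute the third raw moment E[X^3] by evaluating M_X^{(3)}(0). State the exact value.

M_X(t) = 3/(3 - t)
dM/dt = 3/(t^2 - 6*t + 9)
d^2M/dt^2 = -6/(t^3 - 9*t^2 + 27*t - 27)
d^3M/dt^3 = 18/(t^4 - 12*t^3 + 54*t^2 - 108*t + 81)

E[X^3] = d^3M/dt^3 |_{t=0} = 2/9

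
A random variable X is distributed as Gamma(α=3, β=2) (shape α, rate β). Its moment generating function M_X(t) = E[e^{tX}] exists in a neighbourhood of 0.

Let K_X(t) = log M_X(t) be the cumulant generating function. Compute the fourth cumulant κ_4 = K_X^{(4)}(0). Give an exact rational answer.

κ_4 = K′′′′(0) = 9/8

M_X(t) = 8/(2 - t)^3
K_X(t) = log M_X(t) = -3*log(2 - t) + 3*log(2)
K′(t) = -3/(t - 2)
K′′(t) = 3/(t^2 - 4*t + 4)
K′′′(t) = -6/(t^3 - 6*t^2 + 12*t - 8)
K′′′′(t) = 18/(t^4 - 8*t^3 + 24*t^2 - 32*t + 16)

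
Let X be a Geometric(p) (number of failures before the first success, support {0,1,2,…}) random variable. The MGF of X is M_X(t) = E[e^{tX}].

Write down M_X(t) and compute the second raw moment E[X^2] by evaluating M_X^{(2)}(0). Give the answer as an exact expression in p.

M_X(t) = p/(-(1 - p)*e^(t) + 1)

E[X^2] = M^(2)(0) = 1 - 3/p + 2/p^2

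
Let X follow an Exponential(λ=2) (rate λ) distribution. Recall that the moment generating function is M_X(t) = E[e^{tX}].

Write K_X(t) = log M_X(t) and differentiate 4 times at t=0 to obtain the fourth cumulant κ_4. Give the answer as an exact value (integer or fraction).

M_X(t) = 2/(2 - t)
K_X(t) = log M_X(t) = -log(2 - t) + log(2)
D^4[K](t) = 6/(t^4 - 8*t^3 + 24*t^2 - 32*t + 16)

κ_4 = D^4[K](0) = 3/8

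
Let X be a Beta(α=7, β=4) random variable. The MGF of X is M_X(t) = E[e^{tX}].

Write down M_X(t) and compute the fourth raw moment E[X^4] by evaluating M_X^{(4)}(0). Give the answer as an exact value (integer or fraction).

M_X(t) = ₁F₁(7; 11; t)
D^4[M](t) = 30*₁F₁(11; 15; t)/143

E[X^4] = D^4[M](0) = 30/143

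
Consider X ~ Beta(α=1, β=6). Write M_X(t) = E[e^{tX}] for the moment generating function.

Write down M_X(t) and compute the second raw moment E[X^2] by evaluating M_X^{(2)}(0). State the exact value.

M_X(t) = ₁F₁(1; 7; t)
M′(t) = ₁F₁(2; 8; t)/7
M′′(t) = ₁F₁(3; 9; t)/28

E[X^2] = M′′(0) = 1/28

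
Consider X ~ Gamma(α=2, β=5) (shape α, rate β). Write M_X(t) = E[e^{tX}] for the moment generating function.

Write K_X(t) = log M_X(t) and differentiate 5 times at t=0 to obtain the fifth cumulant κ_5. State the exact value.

M_X(t) = 25/(5 - t)^2
K_X(t) = log M_X(t) = -2*log(5 - t) + 2*log(5)
dK/dt = -2/(t - 5)
d^2K/dt^2 = 2/(t^2 - 10*t + 25)
d^3K/dt^3 = -4/(t^3 - 15*t^2 + 75*t - 125)
d^4K/dt^4 = 12/(t^4 - 20*t^3 + 150*t^2 - 500*t + 625)
d^5K/dt^5 = -48/(t^5 - 25*t^4 + 250*t^3 - 1250*t^2 + 3125*t - 3125)

κ_5 = d^5K/dt^5 |_{t=0} = 48/3125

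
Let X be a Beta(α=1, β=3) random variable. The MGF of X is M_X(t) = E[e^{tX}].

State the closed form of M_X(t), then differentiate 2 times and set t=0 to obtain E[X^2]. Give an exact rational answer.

E[X^2] = D^2[M](0) = 1/10

M_X(t) = ₁F₁(1; 4; t)
D^2[M](t) = ₁F₁(3; 6; t)/10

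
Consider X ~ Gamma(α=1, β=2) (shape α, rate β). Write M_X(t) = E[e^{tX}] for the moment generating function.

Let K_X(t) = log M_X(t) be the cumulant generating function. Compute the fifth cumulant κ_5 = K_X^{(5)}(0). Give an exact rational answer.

M_X(t) = 2/(2 - t)
K_X(t) = log M_X(t) = -log(2 - t) + log(2)
K′(t) = -1/(t - 2)
K′′(t) = 1/(t^2 - 4*t + 4)
K′′′(t) = -2/(t^3 - 6*t^2 + 12*t - 8)
K′′′′(t) = 6/(t^4 - 8*t^3 + 24*t^2 - 32*t + 16)
K′′′′′(t) = -24/(t^5 - 10*t^4 + 40*t^3 - 80*t^2 + 80*t - 32)

κ_5 = K′′′′′(0) = 3/4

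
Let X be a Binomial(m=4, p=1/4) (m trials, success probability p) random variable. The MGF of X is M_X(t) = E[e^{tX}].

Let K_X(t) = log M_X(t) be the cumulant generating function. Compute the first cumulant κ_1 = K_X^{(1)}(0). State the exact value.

κ_1 = K′(0) = 1

M_X(t) = (e^(t)/4 + 3/4)^4
K_X(t) = log M_X(t) = 4*log(e^(t)/4 + 3/4)
K′(t) = 4*e^(t)/(e^(t) + 3)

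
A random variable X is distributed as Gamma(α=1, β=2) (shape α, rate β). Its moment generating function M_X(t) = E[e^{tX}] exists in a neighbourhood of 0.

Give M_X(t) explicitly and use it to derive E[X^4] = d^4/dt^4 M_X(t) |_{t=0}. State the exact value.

M_X(t) = 2/(2 - t)
M^(4)(t) = -48/(t^5 - 10*t^4 + 40*t^3 - 80*t^2 + 80*t - 32)

E[X^4] = M^(4)(0) = 3/2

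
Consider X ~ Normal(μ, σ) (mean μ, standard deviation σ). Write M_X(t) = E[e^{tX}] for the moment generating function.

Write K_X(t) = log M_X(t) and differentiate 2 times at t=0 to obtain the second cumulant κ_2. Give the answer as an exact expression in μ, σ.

κ_2 = d^2K/dt^2 |_{t=0} = σ^2

M_X(t) = e^(μ*t + σ^2*t^2/2)
K_X(t) = log M_X(t) = μ*t + σ^2*t^2/2
dK/dt = μ + σ^2*t
d^2K/dt^2 = σ^2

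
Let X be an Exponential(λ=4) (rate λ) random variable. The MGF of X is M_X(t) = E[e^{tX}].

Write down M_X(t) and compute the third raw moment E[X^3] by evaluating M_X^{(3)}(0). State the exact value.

M_X(t) = 4/(4 - t)
M′(t) = 4/(t^2 - 8*t + 16)
M′′(t) = -8/(t^3 - 12*t^2 + 48*t - 64)
M′′′(t) = 24/(t^4 - 16*t^3 + 96*t^2 - 256*t + 256)

E[X^3] = M′′′(0) = 3/32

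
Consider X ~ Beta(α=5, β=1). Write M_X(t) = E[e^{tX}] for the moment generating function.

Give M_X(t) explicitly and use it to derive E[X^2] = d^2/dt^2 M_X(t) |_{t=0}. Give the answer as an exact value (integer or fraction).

M_X(t) = ₁F₁(5; 6; t)
D^2[M](t) = 5*₁F₁(7; 8; t)/7

E[X^2] = D^2[M](0) = 5/7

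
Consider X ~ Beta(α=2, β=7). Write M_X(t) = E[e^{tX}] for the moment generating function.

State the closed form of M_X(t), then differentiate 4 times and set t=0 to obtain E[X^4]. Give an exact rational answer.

E[X^4] = d^4M/dt^4 |_{t=0} = 1/99

M_X(t) = ₁F₁(2; 9; t)
dM/dt = 2*₁F₁(3; 10; t)/9
d^2M/dt^2 = ₁F₁(4; 11; t)/15
d^3M/dt^3 = 4*₁F₁(5; 12; t)/165
d^4M/dt^4 = ₁F₁(6; 13; t)/99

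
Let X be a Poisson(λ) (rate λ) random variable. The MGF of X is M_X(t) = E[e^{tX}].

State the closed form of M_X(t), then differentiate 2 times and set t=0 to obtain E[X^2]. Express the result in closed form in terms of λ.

M_X(t) = e^(λ*(e^(t) - 1))
M′(t) = λ*e^(-λ)*e^(t)*e^(λ*e^(t))
M′′(t) = (λ^2*e^(2*t)*e^(λ*e^(t)) + λ*e^(t)*e^(λ*e^(t)))*e^(-λ)

E[X^2] = M′′(0) = λ*(λ + 1)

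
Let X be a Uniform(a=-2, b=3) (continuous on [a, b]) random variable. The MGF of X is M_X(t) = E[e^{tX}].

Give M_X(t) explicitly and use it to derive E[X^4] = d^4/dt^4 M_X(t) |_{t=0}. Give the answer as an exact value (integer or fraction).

E[X^4] = M^(4)(0) = 11

M_X(t) = (e^(3*t) - e^(-2*t))/(5*t)
M^(4)(t) = (81*t^4*e^(5*t) - 16*t^4 - 108*t^3*e^(5*t) - 32*t^3 + 108*t^2*e^(5*t) - 48*t^2 - 72*t*e^(5*t) - 48*t + 24*e^(5*t) - 24)*e^(-2*t)/(5*t^5)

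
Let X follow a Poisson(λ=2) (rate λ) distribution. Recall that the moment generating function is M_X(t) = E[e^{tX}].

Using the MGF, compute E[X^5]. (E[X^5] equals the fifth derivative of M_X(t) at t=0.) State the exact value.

M_X(t) = e^(2*e^(t) - 2)
D^5[M](t) = (32*e^(5*t)*e^(2*e^(t)) + 160*e^(4*t)*e^(2*e^(t)) + 200*e^(3*t)*e^(2*e^(t)) + 60*e^(2*t)*e^(2*e^(t)) + 2*e^(t)*e^(2*e^(t)))*e^(-2)

E[X^5] = D^5[M](0) = 454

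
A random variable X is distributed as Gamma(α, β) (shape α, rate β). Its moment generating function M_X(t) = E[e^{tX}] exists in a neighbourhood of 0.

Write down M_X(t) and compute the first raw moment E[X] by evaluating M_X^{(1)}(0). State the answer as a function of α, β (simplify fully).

E[X] = D[M](0) = α/β

M_X(t) = (β/(β - t))^α
D[M](t) = -α*β^α*(1/(β - t))^α/(-β + t)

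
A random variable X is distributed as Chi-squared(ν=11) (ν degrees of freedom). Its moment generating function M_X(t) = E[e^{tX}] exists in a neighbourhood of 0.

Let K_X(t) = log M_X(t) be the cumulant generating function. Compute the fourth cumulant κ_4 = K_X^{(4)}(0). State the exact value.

M_X(t) = (1 - 2*t)^(-11/2)
K_X(t) = log M_X(t) = -11*log(1 - 2*t)/2
dK/dt = -11/(2*t - 1)
d^2K/dt^2 = 22/(4*t^2 - 4*t + 1)
d^3K/dt^3 = -88/(8*t^3 - 12*t^2 + 6*t - 1)
d^4K/dt^4 = 528/(16*t^4 - 32*t^3 + 24*t^2 - 8*t + 1)

κ_4 = d^4K/dt^4 |_{t=0} = 528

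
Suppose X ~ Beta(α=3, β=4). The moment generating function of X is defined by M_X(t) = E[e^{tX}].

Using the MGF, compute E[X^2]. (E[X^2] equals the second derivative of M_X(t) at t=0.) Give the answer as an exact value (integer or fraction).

E[X^2] = d^2M/dt^2 |_{t=0} = 3/14

M_X(t) = ₁F₁(3; 7; t)
dM/dt = 3*₁F₁(4; 8; t)/7
d^2M/dt^2 = 3*₁F₁(5; 9; t)/14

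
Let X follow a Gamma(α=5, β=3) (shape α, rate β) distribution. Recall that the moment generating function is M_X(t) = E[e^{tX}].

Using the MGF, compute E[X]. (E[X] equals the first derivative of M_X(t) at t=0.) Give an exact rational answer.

E[X] = dM/dt |_{t=0} = 5/3

M_X(t) = 243/(3 - t)^5
dM/dt = 1215/(t^6 - 18*t^5 + 135*t^4 - 540*t^3 + 1215*t^2 - 1458*t + 729)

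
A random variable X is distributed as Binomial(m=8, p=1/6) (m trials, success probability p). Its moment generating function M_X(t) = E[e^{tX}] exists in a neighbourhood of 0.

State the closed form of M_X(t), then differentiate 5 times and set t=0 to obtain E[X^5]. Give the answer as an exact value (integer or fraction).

E[X^5] = M^(5)(0) = 6268/81

M_X(t) = (e^(t)/6 + 5/6)^8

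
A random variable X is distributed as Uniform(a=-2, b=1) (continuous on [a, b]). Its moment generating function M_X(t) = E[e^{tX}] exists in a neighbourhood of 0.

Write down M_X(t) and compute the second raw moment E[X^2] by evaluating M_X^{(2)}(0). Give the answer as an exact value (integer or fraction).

M_X(t) = (e^(t) - e^(-2*t))/(3*t)
M′(t) = (t*e^(3*t) + 2*t - e^(3*t) + 1)*e^(-2*t)/(3*t^2)
M′′(t) = (t^2*e^(3*t) - 4*t^2 - 2*t*e^(3*t) - 4*t + 2*e^(3*t) - 2)*e^(-2*t)/(3*t^3)

E[X^2] = M′′(0) = 1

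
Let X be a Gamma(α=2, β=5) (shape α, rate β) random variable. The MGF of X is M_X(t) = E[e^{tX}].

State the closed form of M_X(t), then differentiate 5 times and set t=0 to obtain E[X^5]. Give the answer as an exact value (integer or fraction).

E[X^5] = D^5[M](0) = 144/625

M_X(t) = 25/(5 - t)^2
D^5[M](t) = -18000/(t^7 - 35*t^6 + 525*t^5 - 4375*t^4 + 21875*t^3 - 65625*t^2 + 109375*t - 78125)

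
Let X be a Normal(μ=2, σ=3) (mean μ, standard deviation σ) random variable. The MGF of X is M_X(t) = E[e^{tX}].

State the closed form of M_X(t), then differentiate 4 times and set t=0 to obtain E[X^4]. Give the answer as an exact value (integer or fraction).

M_X(t) = e^(9*t^2/2 + 2*t)
D^4[M](t) = 6561*t^4*e^(2*t)*e^(9*t^2/2) + 5832*t^3*e^(2*t)*e^(9*t^2/2) + 6318*t^2*e^(2*t)*e^(9*t^2/2) + 2232*t*e^(2*t)*e^(9*t^2/2) + 475*e^(2*t)*e^(9*t^2/2)

E[X^4] = D^4[M](0) = 475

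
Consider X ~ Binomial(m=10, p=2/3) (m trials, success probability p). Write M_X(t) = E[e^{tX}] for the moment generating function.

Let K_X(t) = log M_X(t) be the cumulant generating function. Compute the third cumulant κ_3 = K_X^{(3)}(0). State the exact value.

M_X(t) = (2*e^(t)/3 + 1/3)^10
K_X(t) = log M_X(t) = 10*log(2*e^(t)/3 + 1/3)
dK/dt = 20*e^(t)/(2*e^(t) + 1)
d^2K/dt^2 = 20*e^(t)/(4*e^(2*t) + 4*e^(t) + 1)
d^3K/dt^3 = (-40*e^(2*t) + 20*e^(t))/(8*e^(3*t) + 12*e^(2*t) + 6*e^(t) + 1)

κ_3 = d^3K/dt^3 |_{t=0} = -20/27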